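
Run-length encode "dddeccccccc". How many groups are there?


Input: dddeccccccc
Scanning for consecutive runs:
  Group 1: 'd' x 3 (positions 0-2)
  Group 2: 'e' x 1 (positions 3-3)
  Group 3: 'c' x 7 (positions 4-10)
Total groups: 3

3


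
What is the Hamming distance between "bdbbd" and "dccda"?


Comparing "bdbbd" and "dccda" position by position:
  Position 0: 'b' vs 'd' => differ
  Position 1: 'd' vs 'c' => differ
  Position 2: 'b' vs 'c' => differ
  Position 3: 'b' vs 'd' => differ
  Position 4: 'd' vs 'a' => differ
Total differences (Hamming distance): 5

5


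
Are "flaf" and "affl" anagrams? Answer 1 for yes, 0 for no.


Strings: "flaf", "affl"
Sorted first:  affl
Sorted second: affl
Sorted forms match => anagrams

1


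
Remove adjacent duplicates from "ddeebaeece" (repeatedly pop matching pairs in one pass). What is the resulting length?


Input: ddeebaeece
Stack-based adjacent duplicate removal:
  Read 'd': push. Stack: d
  Read 'd': matches stack top 'd' => pop. Stack: (empty)
  Read 'e': push. Stack: e
  Read 'e': matches stack top 'e' => pop. Stack: (empty)
  Read 'b': push. Stack: b
  Read 'a': push. Stack: ba
  Read 'e': push. Stack: bae
  Read 'e': matches stack top 'e' => pop. Stack: ba
  Read 'c': push. Stack: bac
  Read 'e': push. Stack: bace
Final stack: "bace" (length 4)

4


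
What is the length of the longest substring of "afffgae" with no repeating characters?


Input: "afffgae"
Sliding window (track last position of each char):
  Position 0 ('a'): window [0,0] length 1 -- new best
  Position 1 ('f'): window [0,1] length 2 -- new best
  Position 2 ('f'): repeat (last at 1), move window start to 2
  Position 2 ('f'): window [2,2] length 1
  Position 3 ('f'): repeat (last at 2), move window start to 3
  Position 3 ('f'): window [3,3] length 1
  Position 4 ('g'): window [3,4] length 2
  Position 5 ('a'): window [3,5] length 3 -- new best
  Position 6 ('e'): window [3,6] length 4 -- new best
Longest substring with no repeats: "fgae" with length 4

4


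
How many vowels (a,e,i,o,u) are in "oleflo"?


Input: oleflo
Checking each character:
  'o' at position 0: vowel (running total: 1)
  'l' at position 1: consonant
  'e' at position 2: vowel (running total: 2)
  'f' at position 3: consonant
  'l' at position 4: consonant
  'o' at position 5: vowel (running total: 3)
Total vowels: 3

3


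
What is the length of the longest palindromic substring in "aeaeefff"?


Input: "aeaeefff"
Checking substrings for palindromes:
  [0:3] "aea" (len 3) => palindrome
  [1:4] "eae" (len 3) => palindrome
  [5:8] "fff" (len 3) => palindrome
  [3:5] "ee" (len 2) => palindrome
  [5:7] "ff" (len 2) => palindrome
  [6:8] "ff" (len 2) => palindrome
Longest palindromic substring: "aea" with length 3

3


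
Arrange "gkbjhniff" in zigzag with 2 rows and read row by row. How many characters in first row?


Zigzag "gkbjhniff" into 2 rows:
Placing characters:
  'g' => row 0
  'k' => row 1
  'b' => row 0
  'j' => row 1
  'h' => row 0
  'n' => row 1
  'i' => row 0
  'f' => row 1
  'f' => row 0
Rows:
  Row 0: "gbhif"
  Row 1: "kjnf"
First row length: 5

5


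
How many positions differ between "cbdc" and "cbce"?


Comparing "cbdc" and "cbce" position by position:
  Position 0: 'c' vs 'c' => same
  Position 1: 'b' vs 'b' => same
  Position 2: 'd' vs 'c' => DIFFER
  Position 3: 'c' vs 'e' => DIFFER
Positions that differ: 2

2


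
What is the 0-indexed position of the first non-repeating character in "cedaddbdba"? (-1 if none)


Input: cedaddbdba
Character frequencies:
  'a': 2
  'b': 2
  'c': 1
  'd': 4
  'e': 1
Scanning left to right for freq == 1:
  Position 0 ('c'): unique! => answer = 0

0


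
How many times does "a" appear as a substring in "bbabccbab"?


Searching for "a" in "bbabccbab"
Scanning each position:
  Position 0: "b" => no
  Position 1: "b" => no
  Position 2: "a" => MATCH
  Position 3: "b" => no
  Position 4: "c" => no
  Position 5: "c" => no
  Position 6: "b" => no
  Position 7: "a" => MATCH
  Position 8: "b" => no
Total occurrences: 2

2


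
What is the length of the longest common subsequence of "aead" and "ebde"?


LCS of "aead" and "ebde"
DP table:
           e    b    d    e
      0    0    0    0    0
  a   0    0    0    0    0
  e   0    1    1    1    1
  a   0    1    1    1    1
  d   0    1    1    2    2
LCS length = dp[4][4] = 2

2


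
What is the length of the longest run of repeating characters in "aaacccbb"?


Input: "aaacccbb"
Scanning for longest run:
  Position 1 ('a'): continues run of 'a', length=2
  Position 2 ('a'): continues run of 'a', length=3
  Position 3 ('c'): new char, reset run to 1
  Position 4 ('c'): continues run of 'c', length=2
  Position 5 ('c'): continues run of 'c', length=3
  Position 6 ('b'): new char, reset run to 1
  Position 7 ('b'): continues run of 'b', length=2
Longest run: 'a' with length 3

3


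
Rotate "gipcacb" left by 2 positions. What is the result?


Input: "gipcacb", rotate left by 2
First 2 characters: "gi"
Remaining characters: "pcacb"
Concatenate remaining + first: "pcacb" + "gi" = "pcacbgi"

pcacbgi


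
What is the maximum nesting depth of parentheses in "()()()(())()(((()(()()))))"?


Input: "()()()(())()(((()(()()))))"
Tracking depth:
  Position 0 '(': depth becomes 1
  Position 1 ')': depth becomes 0
  Position 2 '(': depth becomes 1
  Position 3 ')': depth becomes 0
  Position 4 '(': depth becomes 1
  Position 5 ')': depth becomes 0
  Position 6 '(': depth becomes 1
  Position 7 '(': depth becomes 2
  Position 8 ')': depth becomes 1
  Position 9 ')': depth becomes 0
  Position 10 '(': depth becomes 1
  Position 11 ')': depth becomes 0
  Position 12 '(': depth becomes 1
  Position 13 '(': depth becomes 2
  Position 14 '(': depth becomes 3
  Position 15 '(': depth becomes 4
  Position 16 ')': depth becomes 3
  Position 17 '(': depth becomes 4
  Position 18 '(': depth becomes 5
  Position 19 ')': depth becomes 4
  Position 20 '(': depth becomes 5
  Position 21 ')': depth becomes 4
  Position 22 ')': depth becomes 3
  Position 23 ')': depth becomes 2
  Position 24 ')': depth becomes 1
  Position 25 ')': depth becomes 0
Maximum depth reached: 5

5


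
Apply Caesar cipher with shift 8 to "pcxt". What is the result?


Caesar cipher: shift "pcxt" by 8
  'p' (pos 15) + 8 = pos 23 = 'x'
  'c' (pos 2) + 8 = pos 10 = 'k'
  'x' (pos 23) + 8 = pos 5 = 'f'
  't' (pos 19) + 8 = pos 1 = 'b'
Result: xkfb

xkfb


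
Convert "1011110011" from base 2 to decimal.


Input: "1011110011" in base 2
Positional expansion:
  Digit '1' (value 1) x 2^9 = 512
  Digit '0' (value 0) x 2^8 = 0
  Digit '1' (value 1) x 2^7 = 128
  Digit '1' (value 1) x 2^6 = 64
  Digit '1' (value 1) x 2^5 = 32
  Digit '1' (value 1) x 2^4 = 16
  Digit '0' (value 0) x 2^3 = 0
  Digit '0' (value 0) x 2^2 = 0
  Digit '1' (value 1) x 2^1 = 2
  Digit '1' (value 1) x 2^0 = 1
Sum = 755

755


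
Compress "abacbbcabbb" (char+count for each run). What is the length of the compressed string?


Input: abacbbcabbb
Runs:
  'a' x 1 => "a1"
  'b' x 1 => "b1"
  'a' x 1 => "a1"
  'c' x 1 => "c1"
  'b' x 2 => "b2"
  'c' x 1 => "c1"
  'a' x 1 => "a1"
  'b' x 3 => "b3"
Compressed: "a1b1a1c1b2c1a1b3"
Compressed length: 16

16


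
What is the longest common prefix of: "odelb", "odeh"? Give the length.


Words: odelb, odeh
  Position 0: all 'o' => match
  Position 1: all 'd' => match
  Position 2: all 'e' => match
  Position 3: ('l', 'h') => mismatch, stop
LCP = "ode" (length 3)

3


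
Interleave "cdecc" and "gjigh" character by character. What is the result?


Interleaving "cdecc" and "gjigh":
  Position 0: 'c' from first, 'g' from second => "cg"
  Position 1: 'd' from first, 'j' from second => "dj"
  Position 2: 'e' from first, 'i' from second => "ei"
  Position 3: 'c' from first, 'g' from second => "cg"
  Position 4: 'c' from first, 'h' from second => "ch"
Result: cgdjeicgch

cgdjeicgch


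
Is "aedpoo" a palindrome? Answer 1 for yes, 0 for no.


Input: aedpoo
Reversed: oopdea
  Compare pos 0 ('a') with pos 5 ('o'): MISMATCH
  Compare pos 1 ('e') with pos 4 ('o'): MISMATCH
  Compare pos 2 ('d') with pos 3 ('p'): MISMATCH
Result: not a palindrome

0


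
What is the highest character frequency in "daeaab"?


Input: daeaab
Character counts:
  'a': 3
  'b': 1
  'd': 1
  'e': 1
Maximum frequency: 3

3


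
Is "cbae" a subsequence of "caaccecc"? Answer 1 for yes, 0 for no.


Check if "cbae" is a subsequence of "caaccecc"
Greedy scan:
  Position 0 ('c'): matches sub[0] = 'c'
  Position 1 ('a'): no match needed
  Position 2 ('a'): no match needed
  Position 3 ('c'): no match needed
  Position 4 ('c'): no match needed
  Position 5 ('e'): no match needed
  Position 6 ('c'): no match needed
  Position 7 ('c'): no match needed
Only matched 1/4 characters => not a subsequence

0


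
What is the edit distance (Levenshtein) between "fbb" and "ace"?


Computing edit distance: "fbb" -> "ace"
DP table:
           a    c    e
      0    1    2    3
  f   1    1    2    3
  b   2    2    2    3
  b   3    3    3    3
Edit distance = dp[3][3] = 3

3


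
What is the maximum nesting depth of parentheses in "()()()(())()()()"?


Input: "()()()(())()()()"
Tracking depth:
  Position 0 '(': depth becomes 1
  Position 1 ')': depth becomes 0
  Position 2 '(': depth becomes 1
  Position 3 ')': depth becomes 0
  Position 4 '(': depth becomes 1
  Position 5 ')': depth becomes 0
  Position 6 '(': depth becomes 1
  Position 7 '(': depth becomes 2
  Position 8 ')': depth becomes 1
  Position 9 ')': depth becomes 0
  Position 10 '(': depth becomes 1
  Position 11 ')': depth becomes 0
  Position 12 '(': depth becomes 1
  Position 13 ')': depth becomes 0
  Position 14 '(': depth becomes 1
  Position 15 ')': depth becomes 0
Maximum depth reached: 2

2


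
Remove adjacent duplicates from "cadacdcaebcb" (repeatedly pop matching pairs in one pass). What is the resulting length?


Input: cadacdcaebcb
Stack-based adjacent duplicate removal:
  Read 'c': push. Stack: c
  Read 'a': push. Stack: ca
  Read 'd': push. Stack: cad
  Read 'a': push. Stack: cada
  Read 'c': push. Stack: cadac
  Read 'd': push. Stack: cadacd
  Read 'c': push. Stack: cadacdc
  Read 'a': push. Stack: cadacdca
  Read 'e': push. Stack: cadacdcae
  Read 'b': push. Stack: cadacdcaeb
  Read 'c': push. Stack: cadacdcaebc
  Read 'b': push. Stack: cadacdcaebcb
Final stack: "cadacdcaebcb" (length 12)

12


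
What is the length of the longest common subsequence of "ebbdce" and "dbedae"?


LCS of "ebbdce" and "dbedae"
DP table:
           d    b    e    d    a    e
      0    0    0    0    0    0    0
  e   0    0    0    1    1    1    1
  b   0    0    1    1    1    1    1
  b   0    0    1    1    1    1    1
  d   0    1    1    1    2    2    2
  c   0    1    1    1    2    2    2
  e   0    1    1    2    2    2    3
LCS length = dp[6][6] = 3

3


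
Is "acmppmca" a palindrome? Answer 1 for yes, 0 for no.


Input: acmppmca
Reversed: acmppmca
  Compare pos 0 ('a') with pos 7 ('a'): match
  Compare pos 1 ('c') with pos 6 ('c'): match
  Compare pos 2 ('m') with pos 5 ('m'): match
  Compare pos 3 ('p') with pos 4 ('p'): match
Result: palindrome

1


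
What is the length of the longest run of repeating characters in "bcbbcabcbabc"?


Input: "bcbbcabcbabc"
Scanning for longest run:
  Position 1 ('c'): new char, reset run to 1
  Position 2 ('b'): new char, reset run to 1
  Position 3 ('b'): continues run of 'b', length=2
  Position 4 ('c'): new char, reset run to 1
  Position 5 ('a'): new char, reset run to 1
  Position 6 ('b'): new char, reset run to 1
  Position 7 ('c'): new char, reset run to 1
  Position 8 ('b'): new char, reset run to 1
  Position 9 ('a'): new char, reset run to 1
  Position 10 ('b'): new char, reset run to 1
  Position 11 ('c'): new char, reset run to 1
Longest run: 'b' with length 2

2


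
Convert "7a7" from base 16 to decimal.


Input: "7a7" in base 16
Positional expansion:
  Digit '7' (value 7) x 16^2 = 1792
  Digit 'a' (value 10) x 16^1 = 160
  Digit '7' (value 7) x 16^0 = 7
Sum = 1959

1959


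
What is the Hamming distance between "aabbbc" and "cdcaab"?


Comparing "aabbbc" and "cdcaab" position by position:
  Position 0: 'a' vs 'c' => differ
  Position 1: 'a' vs 'd' => differ
  Position 2: 'b' vs 'c' => differ
  Position 3: 'b' vs 'a' => differ
  Position 4: 'b' vs 'a' => differ
  Position 5: 'c' vs 'b' => differ
Total differences (Hamming distance): 6

6


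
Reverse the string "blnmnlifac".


Input: blnmnlifac
Reading characters right to left:
  Position 9: 'c'
  Position 8: 'a'
  Position 7: 'f'
  Position 6: 'i'
  Position 5: 'l'
  Position 4: 'n'
  Position 3: 'm'
  Position 2: 'n'
  Position 1: 'l'
  Position 0: 'b'
Reversed: cafilnmnlb

cafilnmnlb


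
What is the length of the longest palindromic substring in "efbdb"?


Input: "efbdb"
Checking substrings for palindromes:
  [2:5] "bdb" (len 3) => palindrome
Longest palindromic substring: "bdb" with length 3

3


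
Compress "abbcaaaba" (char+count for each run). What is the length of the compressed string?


Input: abbcaaaba
Runs:
  'a' x 1 => "a1"
  'b' x 2 => "b2"
  'c' x 1 => "c1"
  'a' x 3 => "a3"
  'b' x 1 => "b1"
  'a' x 1 => "a1"
Compressed: "a1b2c1a3b1a1"
Compressed length: 12

12


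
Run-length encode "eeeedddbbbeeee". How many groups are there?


Input: eeeedddbbbeeee
Scanning for consecutive runs:
  Group 1: 'e' x 4 (positions 0-3)
  Group 2: 'd' x 3 (positions 4-6)
  Group 3: 'b' x 3 (positions 7-9)
  Group 4: 'e' x 4 (positions 10-13)
Total groups: 4

4


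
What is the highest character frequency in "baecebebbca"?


Input: baecebebbca
Character counts:
  'a': 2
  'b': 4
  'c': 2
  'e': 3
Maximum frequency: 4

4


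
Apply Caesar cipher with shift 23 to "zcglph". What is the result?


Caesar cipher: shift "zcglph" by 23
  'z' (pos 25) + 23 = pos 22 = 'w'
  'c' (pos 2) + 23 = pos 25 = 'z'
  'g' (pos 6) + 23 = pos 3 = 'd'
  'l' (pos 11) + 23 = pos 8 = 'i'
  'p' (pos 15) + 23 = pos 12 = 'm'
  'h' (pos 7) + 23 = pos 4 = 'e'
Result: wzdime

wzdime


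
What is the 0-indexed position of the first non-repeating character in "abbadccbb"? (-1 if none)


Input: abbadccbb
Character frequencies:
  'a': 2
  'b': 4
  'c': 2
  'd': 1
Scanning left to right for freq == 1:
  Position 0 ('a'): freq=2, skip
  Position 1 ('b'): freq=4, skip
  Position 2 ('b'): freq=4, skip
  Position 3 ('a'): freq=2, skip
  Position 4 ('d'): unique! => answer = 4

4


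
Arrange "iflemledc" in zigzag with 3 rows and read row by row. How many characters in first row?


Zigzag "iflemledc" into 3 rows:
Placing characters:
  'i' => row 0
  'f' => row 1
  'l' => row 2
  'e' => row 1
  'm' => row 0
  'l' => row 1
  'e' => row 2
  'd' => row 1
  'c' => row 0
Rows:
  Row 0: "imc"
  Row 1: "feld"
  Row 2: "le"
First row length: 3

3


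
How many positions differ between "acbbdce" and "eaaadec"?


Comparing "acbbdce" and "eaaadec" position by position:
  Position 0: 'a' vs 'e' => DIFFER
  Position 1: 'c' vs 'a' => DIFFER
  Position 2: 'b' vs 'a' => DIFFER
  Position 3: 'b' vs 'a' => DIFFER
  Position 4: 'd' vs 'd' => same
  Position 5: 'c' vs 'e' => DIFFER
  Position 6: 'e' vs 'c' => DIFFER
Positions that differ: 6

6


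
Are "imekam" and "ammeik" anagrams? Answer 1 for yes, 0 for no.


Strings: "imekam", "ammeik"
Sorted first:  aeikmm
Sorted second: aeikmm
Sorted forms match => anagrams

1


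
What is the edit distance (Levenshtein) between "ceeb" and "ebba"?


Computing edit distance: "ceeb" -> "ebba"
DP table:
           e    b    b    a
      0    1    2    3    4
  c   1    1    2    3    4
  e   2    1    2    3    4
  e   3    2    2    3    4
  b   4    3    2    2    3
Edit distance = dp[4][4] = 3

3


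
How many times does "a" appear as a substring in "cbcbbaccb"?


Searching for "a" in "cbcbbaccb"
Scanning each position:
  Position 0: "c" => no
  Position 1: "b" => no
  Position 2: "c" => no
  Position 3: "b" => no
  Position 4: "b" => no
  Position 5: "a" => MATCH
  Position 6: "c" => no
  Position 7: "c" => no
  Position 8: "b" => no
Total occurrences: 1

1


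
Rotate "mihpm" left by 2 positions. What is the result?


Input: "mihpm", rotate left by 2
First 2 characters: "mi"
Remaining characters: "hpm"
Concatenate remaining + first: "hpm" + "mi" = "hpmmi"

hpmmi


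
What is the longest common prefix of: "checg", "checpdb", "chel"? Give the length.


Words: checg, checpdb, chel
  Position 0: all 'c' => match
  Position 1: all 'h' => match
  Position 2: all 'e' => match
  Position 3: ('c', 'c', 'l') => mismatch, stop
LCP = "che" (length 3)

3


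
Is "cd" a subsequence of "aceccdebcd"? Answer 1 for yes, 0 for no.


Check if "cd" is a subsequence of "aceccdebcd"
Greedy scan:
  Position 0 ('a'): no match needed
  Position 1 ('c'): matches sub[0] = 'c'
  Position 2 ('e'): no match needed
  Position 3 ('c'): no match needed
  Position 4 ('c'): no match needed
  Position 5 ('d'): matches sub[1] = 'd'
  Position 6 ('e'): no match needed
  Position 7 ('b'): no match needed
  Position 8 ('c'): no match needed
  Position 9 ('d'): no match needed
All 2 characters matched => is a subsequence

1


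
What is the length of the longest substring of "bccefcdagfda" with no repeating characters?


Input: "bccefcdagfda"
Sliding window (track last position of each char):
  Position 0 ('b'): window [0,0] length 1 -- new best
  Position 1 ('c'): window [0,1] length 2 -- new best
  Position 2 ('c'): repeat (last at 1), move window start to 2
  Position 2 ('c'): window [2,2] length 1
  Position 3 ('e'): window [2,3] length 2
  Position 4 ('f'): window [2,4] length 3 -- new best
  Position 5 ('c'): repeat (last at 2), move window start to 3
  Position 5 ('c'): window [3,5] length 3
  Position 6 ('d'): window [3,6] length 4 -- new best
  Position 7 ('a'): window [3,7] length 5 -- new best
  Position 8 ('g'): window [3,8] length 6 -- new best
  Position 9 ('f'): repeat (last at 4), move window start to 5
  Position 9 ('f'): window [5,9] length 5
  Position 10 ('d'): repeat (last at 6), move window start to 7
  Position 10 ('d'): window [7,10] length 4
  Position 11 ('a'): repeat (last at 7), move window start to 8
  Position 11 ('a'): window [8,11] length 4
Longest substring with no repeats: "efcdag" with length 6

6


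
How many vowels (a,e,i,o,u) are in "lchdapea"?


Input: lchdapea
Checking each character:
  'l' at position 0: consonant
  'c' at position 1: consonant
  'h' at position 2: consonant
  'd' at position 3: consonant
  'a' at position 4: vowel (running total: 1)
  'p' at position 5: consonant
  'e' at position 6: vowel (running total: 2)
  'a' at position 7: vowel (running total: 3)
Total vowels: 3

3


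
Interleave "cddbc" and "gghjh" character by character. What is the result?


Interleaving "cddbc" and "gghjh":
  Position 0: 'c' from first, 'g' from second => "cg"
  Position 1: 'd' from first, 'g' from second => "dg"
  Position 2: 'd' from first, 'h' from second => "dh"
  Position 3: 'b' from first, 'j' from second => "bj"
  Position 4: 'c' from first, 'h' from second => "ch"
Result: cgdgdhbjch

cgdgdhbjch


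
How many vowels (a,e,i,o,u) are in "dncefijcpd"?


Input: dncefijcpd
Checking each character:
  'd' at position 0: consonant
  'n' at position 1: consonant
  'c' at position 2: consonant
  'e' at position 3: vowel (running total: 1)
  'f' at position 4: consonant
  'i' at position 5: vowel (running total: 2)
  'j' at position 6: consonant
  'c' at position 7: consonant
  'p' at position 8: consonant
  'd' at position 9: consonant
Total vowels: 2

2


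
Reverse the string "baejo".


Input: baejo
Reading characters right to left:
  Position 4: 'o'
  Position 3: 'j'
  Position 2: 'e'
  Position 1: 'a'
  Position 0: 'b'
Reversed: ojeab

ojeab


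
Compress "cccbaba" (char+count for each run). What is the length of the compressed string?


Input: cccbaba
Runs:
  'c' x 3 => "c3"
  'b' x 1 => "b1"
  'a' x 1 => "a1"
  'b' x 1 => "b1"
  'a' x 1 => "a1"
Compressed: "c3b1a1b1a1"
Compressed length: 10

10


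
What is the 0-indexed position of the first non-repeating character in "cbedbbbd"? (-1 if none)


Input: cbedbbbd
Character frequencies:
  'b': 4
  'c': 1
  'd': 2
  'e': 1
Scanning left to right for freq == 1:
  Position 0 ('c'): unique! => answer = 0

0


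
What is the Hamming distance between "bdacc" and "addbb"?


Comparing "bdacc" and "addbb" position by position:
  Position 0: 'b' vs 'a' => differ
  Position 1: 'd' vs 'd' => same
  Position 2: 'a' vs 'd' => differ
  Position 3: 'c' vs 'b' => differ
  Position 4: 'c' vs 'b' => differ
Total differences (Hamming distance): 4

4


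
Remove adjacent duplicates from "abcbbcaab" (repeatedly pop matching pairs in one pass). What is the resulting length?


Input: abcbbcaab
Stack-based adjacent duplicate removal:
  Read 'a': push. Stack: a
  Read 'b': push. Stack: ab
  Read 'c': push. Stack: abc
  Read 'b': push. Stack: abcb
  Read 'b': matches stack top 'b' => pop. Stack: abc
  Read 'c': matches stack top 'c' => pop. Stack: ab
  Read 'a': push. Stack: aba
  Read 'a': matches stack top 'a' => pop. Stack: ab
  Read 'b': matches stack top 'b' => pop. Stack: a
Final stack: "a" (length 1)

1


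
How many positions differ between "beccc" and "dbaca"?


Comparing "beccc" and "dbaca" position by position:
  Position 0: 'b' vs 'd' => DIFFER
  Position 1: 'e' vs 'b' => DIFFER
  Position 2: 'c' vs 'a' => DIFFER
  Position 3: 'c' vs 'c' => same
  Position 4: 'c' vs 'a' => DIFFER
Positions that differ: 4

4


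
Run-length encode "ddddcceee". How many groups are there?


Input: ddddcceee
Scanning for consecutive runs:
  Group 1: 'd' x 4 (positions 0-3)
  Group 2: 'c' x 2 (positions 4-5)
  Group 3: 'e' x 3 (positions 6-8)
Total groups: 3

3


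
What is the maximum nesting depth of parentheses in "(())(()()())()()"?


Input: "(())(()()())()()"
Tracking depth:
  Position 0 '(': depth becomes 1
  Position 1 '(': depth becomes 2
  Position 2 ')': depth becomes 1
  Position 3 ')': depth becomes 0
  Position 4 '(': depth becomes 1
  Position 5 '(': depth becomes 2
  Position 6 ')': depth becomes 1
  Position 7 '(': depth becomes 2
  Position 8 ')': depth becomes 1
  Position 9 '(': depth becomes 2
  Position 10 ')': depth becomes 1
  Position 11 ')': depth becomes 0
  Position 12 '(': depth becomes 1
  Position 13 ')': depth becomes 0
  Position 14 '(': depth becomes 1
  Position 15 ')': depth becomes 0
Maximum depth reached: 2

2


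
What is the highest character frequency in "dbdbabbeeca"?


Input: dbdbabbeeca
Character counts:
  'a': 2
  'b': 4
  'c': 1
  'd': 2
  'e': 2
Maximum frequency: 4

4


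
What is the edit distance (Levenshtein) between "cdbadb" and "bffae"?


Computing edit distance: "cdbadb" -> "bffae"
DP table:
           b    f    f    a    e
      0    1    2    3    4    5
  c   1    1    2    3    4    5
  d   2    2    2    3    4    5
  b   3    2    3    3    4    5
  a   4    3    3    4    3    4
  d   5    4    4    4    4    4
  b   6    5    5    5    5    5
Edit distance = dp[6][5] = 5

5


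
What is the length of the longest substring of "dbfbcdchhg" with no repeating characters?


Input: "dbfbcdchhg"
Sliding window (track last position of each char):
  Position 0 ('d'): window [0,0] length 1 -- new best
  Position 1 ('b'): window [0,1] length 2 -- new best
  Position 2 ('f'): window [0,2] length 3 -- new best
  Position 3 ('b'): repeat (last at 1), move window start to 2
  Position 3 ('b'): window [2,3] length 2
  Position 4 ('c'): window [2,4] length 3
  Position 5 ('d'): window [2,5] length 4 -- new best
  Position 6 ('c'): repeat (last at 4), move window start to 5
  Position 6 ('c'): window [5,6] length 2
  Position 7 ('h'): window [5,7] length 3
  Position 8 ('h'): repeat (last at 7), move window start to 8
  Position 8 ('h'): window [8,8] length 1
  Position 9 ('g'): window [8,9] length 2
Longest substring with no repeats: "fbcd" with length 4

4


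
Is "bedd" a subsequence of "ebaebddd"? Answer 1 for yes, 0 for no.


Check if "bedd" is a subsequence of "ebaebddd"
Greedy scan:
  Position 0 ('e'): no match needed
  Position 1 ('b'): matches sub[0] = 'b'
  Position 2 ('a'): no match needed
  Position 3 ('e'): matches sub[1] = 'e'
  Position 4 ('b'): no match needed
  Position 5 ('d'): matches sub[2] = 'd'
  Position 6 ('d'): matches sub[3] = 'd'
  Position 7 ('d'): no match needed
All 4 characters matched => is a subsequence

1


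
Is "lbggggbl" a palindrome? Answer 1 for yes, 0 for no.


Input: lbggggbl
Reversed: lbggggbl
  Compare pos 0 ('l') with pos 7 ('l'): match
  Compare pos 1 ('b') with pos 6 ('b'): match
  Compare pos 2 ('g') with pos 5 ('g'): match
  Compare pos 3 ('g') with pos 4 ('g'): match
Result: palindrome

1


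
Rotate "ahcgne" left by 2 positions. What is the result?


Input: "ahcgne", rotate left by 2
First 2 characters: "ah"
Remaining characters: "cgne"
Concatenate remaining + first: "cgne" + "ah" = "cgneah"

cgneah


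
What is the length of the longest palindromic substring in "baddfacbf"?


Input: "baddfacbf"
Checking substrings for palindromes:
  [2:4] "dd" (len 2) => palindrome
Longest palindromic substring: "dd" with length 2

2


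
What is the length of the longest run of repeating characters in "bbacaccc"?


Input: "bbacaccc"
Scanning for longest run:
  Position 1 ('b'): continues run of 'b', length=2
  Position 2 ('a'): new char, reset run to 1
  Position 3 ('c'): new char, reset run to 1
  Position 4 ('a'): new char, reset run to 1
  Position 5 ('c'): new char, reset run to 1
  Position 6 ('c'): continues run of 'c', length=2
  Position 7 ('c'): continues run of 'c', length=3
Longest run: 'c' with length 3

3


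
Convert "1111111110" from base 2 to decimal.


Input: "1111111110" in base 2
Positional expansion:
  Digit '1' (value 1) x 2^9 = 512
  Digit '1' (value 1) x 2^8 = 256
  Digit '1' (value 1) x 2^7 = 128
  Digit '1' (value 1) x 2^6 = 64
  Digit '1' (value 1) x 2^5 = 32
  Digit '1' (value 1) x 2^4 = 16
  Digit '1' (value 1) x 2^3 = 8
  Digit '1' (value 1) x 2^2 = 4
  Digit '1' (value 1) x 2^1 = 2
  Digit '0' (value 0) x 2^0 = 0
Sum = 1022

1022


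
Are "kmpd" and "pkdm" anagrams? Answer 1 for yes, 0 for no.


Strings: "kmpd", "pkdm"
Sorted first:  dkmp
Sorted second: dkmp
Sorted forms match => anagrams

1


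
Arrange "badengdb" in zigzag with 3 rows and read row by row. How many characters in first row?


Zigzag "badengdb" into 3 rows:
Placing characters:
  'b' => row 0
  'a' => row 1
  'd' => row 2
  'e' => row 1
  'n' => row 0
  'g' => row 1
  'd' => row 2
  'b' => row 1
Rows:
  Row 0: "bn"
  Row 1: "aegb"
  Row 2: "dd"
First row length: 2

2


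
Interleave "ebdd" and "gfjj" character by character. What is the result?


Interleaving "ebdd" and "gfjj":
  Position 0: 'e' from first, 'g' from second => "eg"
  Position 1: 'b' from first, 'f' from second => "bf"
  Position 2: 'd' from first, 'j' from second => "dj"
  Position 3: 'd' from first, 'j' from second => "dj"
Result: egbfdjdj

egbfdjdj


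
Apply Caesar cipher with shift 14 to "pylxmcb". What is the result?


Caesar cipher: shift "pylxmcb" by 14
  'p' (pos 15) + 14 = pos 3 = 'd'
  'y' (pos 24) + 14 = pos 12 = 'm'
  'l' (pos 11) + 14 = pos 25 = 'z'
  'x' (pos 23) + 14 = pos 11 = 'l'
  'm' (pos 12) + 14 = pos 0 = 'a'
  'c' (pos 2) + 14 = pos 16 = 'q'
  'b' (pos 1) + 14 = pos 15 = 'p'
Result: dmzlaqp

dmzlaqp


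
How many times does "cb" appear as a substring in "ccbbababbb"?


Searching for "cb" in "ccbbababbb"
Scanning each position:
  Position 0: "cc" => no
  Position 1: "cb" => MATCH
  Position 2: "bb" => no
  Position 3: "ba" => no
  Position 4: "ab" => no
  Position 5: "ba" => no
  Position 6: "ab" => no
  Position 7: "bb" => no
  Position 8: "bb" => no
Total occurrences: 1

1


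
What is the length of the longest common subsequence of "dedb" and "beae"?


LCS of "dedb" and "beae"
DP table:
           b    e    a    e
      0    0    0    0    0
  d   0    0    0    0    0
  e   0    0    1    1    1
  d   0    0    1    1    1
  b   0    1    1    1    1
LCS length = dp[4][4] = 1

1


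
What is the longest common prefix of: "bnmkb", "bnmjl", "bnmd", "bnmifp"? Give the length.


Words: bnmkb, bnmjl, bnmd, bnmifp
  Position 0: all 'b' => match
  Position 1: all 'n' => match
  Position 2: all 'm' => match
  Position 3: ('k', 'j', 'd', 'i') => mismatch, stop
LCP = "bnm" (length 3)

3


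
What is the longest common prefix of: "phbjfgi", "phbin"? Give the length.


Words: phbjfgi, phbin
  Position 0: all 'p' => match
  Position 1: all 'h' => match
  Position 2: all 'b' => match
  Position 3: ('j', 'i') => mismatch, stop
LCP = "phb" (length 3)

3


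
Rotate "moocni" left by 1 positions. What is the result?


Input: "moocni", rotate left by 1
First 1 characters: "m"
Remaining characters: "oocni"
Concatenate remaining + first: "oocni" + "m" = "oocnim"

oocnim


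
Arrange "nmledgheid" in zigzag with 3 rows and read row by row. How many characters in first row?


Zigzag "nmledgheid" into 3 rows:
Placing characters:
  'n' => row 0
  'm' => row 1
  'l' => row 2
  'e' => row 1
  'd' => row 0
  'g' => row 1
  'h' => row 2
  'e' => row 1
  'i' => row 0
  'd' => row 1
Rows:
  Row 0: "ndi"
  Row 1: "meged"
  Row 2: "lh"
First row length: 3

3


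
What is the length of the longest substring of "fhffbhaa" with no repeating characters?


Input: "fhffbhaa"
Sliding window (track last position of each char):
  Position 0 ('f'): window [0,0] length 1 -- new best
  Position 1 ('h'): window [0,1] length 2 -- new best
  Position 2 ('f'): repeat (last at 0), move window start to 1
  Position 2 ('f'): window [1,2] length 2
  Position 3 ('f'): repeat (last at 2), move window start to 3
  Position 3 ('f'): window [3,3] length 1
  Position 4 ('b'): window [3,4] length 2
  Position 5 ('h'): window [3,5] length 3 -- new best
  Position 6 ('a'): window [3,6] length 4 -- new best
  Position 7 ('a'): repeat (last at 6), move window start to 7
  Position 7 ('a'): window [7,7] length 1
Longest substring with no repeats: "fbha" with length 4

4


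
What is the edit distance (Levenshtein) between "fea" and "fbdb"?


Computing edit distance: "fea" -> "fbdb"
DP table:
           f    b    d    b
      0    1    2    3    4
  f   1    0    1    2    3
  e   2    1    1    2    3
  a   3    2    2    2    3
Edit distance = dp[3][4] = 3

3


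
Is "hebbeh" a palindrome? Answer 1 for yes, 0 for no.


Input: hebbeh
Reversed: hebbeh
  Compare pos 0 ('h') with pos 5 ('h'): match
  Compare pos 1 ('e') with pos 4 ('e'): match
  Compare pos 2 ('b') with pos 3 ('b'): match
Result: palindrome

1


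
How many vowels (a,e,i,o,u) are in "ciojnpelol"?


Input: ciojnpelol
Checking each character:
  'c' at position 0: consonant
  'i' at position 1: vowel (running total: 1)
  'o' at position 2: vowel (running total: 2)
  'j' at position 3: consonant
  'n' at position 4: consonant
  'p' at position 5: consonant
  'e' at position 6: vowel (running total: 3)
  'l' at position 7: consonant
  'o' at position 8: vowel (running total: 4)
  'l' at position 9: consonant
Total vowels: 4

4


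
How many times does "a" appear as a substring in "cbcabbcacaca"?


Searching for "a" in "cbcabbcacaca"
Scanning each position:
  Position 0: "c" => no
  Position 1: "b" => no
  Position 2: "c" => no
  Position 3: "a" => MATCH
  Position 4: "b" => no
  Position 5: "b" => no
  Position 6: "c" => no
  Position 7: "a" => MATCH
  Position 8: "c" => no
  Position 9: "a" => MATCH
  Position 10: "c" => no
  Position 11: "a" => MATCH
Total occurrences: 4

4


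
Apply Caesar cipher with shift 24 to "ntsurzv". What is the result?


Caesar cipher: shift "ntsurzv" by 24
  'n' (pos 13) + 24 = pos 11 = 'l'
  't' (pos 19) + 24 = pos 17 = 'r'
  's' (pos 18) + 24 = pos 16 = 'q'
  'u' (pos 20) + 24 = pos 18 = 's'
  'r' (pos 17) + 24 = pos 15 = 'p'
  'z' (pos 25) + 24 = pos 23 = 'x'
  'v' (pos 21) + 24 = pos 19 = 't'
Result: lrqspxt

lrqspxt


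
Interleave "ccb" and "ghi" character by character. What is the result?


Interleaving "ccb" and "ghi":
  Position 0: 'c' from first, 'g' from second => "cg"
  Position 1: 'c' from first, 'h' from second => "ch"
  Position 2: 'b' from first, 'i' from second => "bi"
Result: cgchbi

cgchbi


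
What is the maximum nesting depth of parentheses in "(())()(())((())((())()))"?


Input: "(())()(())((())((())()))"
Tracking depth:
  Position 0 '(': depth becomes 1
  Position 1 '(': depth becomes 2
  Position 2 ')': depth becomes 1
  Position 3 ')': depth becomes 0
  Position 4 '(': depth becomes 1
  Position 5 ')': depth becomes 0
  Position 6 '(': depth becomes 1
  Position 7 '(': depth becomes 2
  Position 8 ')': depth becomes 1
  Position 9 ')': depth becomes 0
  Position 10 '(': depth becomes 1
  Position 11 '(': depth becomes 2
  Position 12 '(': depth becomes 3
  Position 13 ')': depth becomes 2
  Position 14 ')': depth becomes 1
  Position 15 '(': depth becomes 2
  Position 16 '(': depth becomes 3
  Position 17 '(': depth becomes 4
  Position 18 ')': depth becomes 3
  Position 19 ')': depth becomes 2
  Position 20 '(': depth becomes 3
  Position 21 ')': depth becomes 2
  Position 22 ')': depth becomes 1
  Position 23 ')': depth becomes 0
Maximum depth reached: 4

4


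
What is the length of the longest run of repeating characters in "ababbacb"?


Input: "ababbacb"
Scanning for longest run:
  Position 1 ('b'): new char, reset run to 1
  Position 2 ('a'): new char, reset run to 1
  Position 3 ('b'): new char, reset run to 1
  Position 4 ('b'): continues run of 'b', length=2
  Position 5 ('a'): new char, reset run to 1
  Position 6 ('c'): new char, reset run to 1
  Position 7 ('b'): new char, reset run to 1
Longest run: 'b' with length 2

2


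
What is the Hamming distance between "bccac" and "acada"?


Comparing "bccac" and "acada" position by position:
  Position 0: 'b' vs 'a' => differ
  Position 1: 'c' vs 'c' => same
  Position 2: 'c' vs 'a' => differ
  Position 3: 'a' vs 'd' => differ
  Position 4: 'c' vs 'a' => differ
Total differences (Hamming distance): 4

4


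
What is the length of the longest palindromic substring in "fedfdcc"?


Input: "fedfdcc"
Checking substrings for palindromes:
  [2:5] "dfd" (len 3) => palindrome
  [5:7] "cc" (len 2) => palindrome
Longest palindromic substring: "dfd" with length 3

3


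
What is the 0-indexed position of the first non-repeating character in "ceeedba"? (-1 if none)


Input: ceeedba
Character frequencies:
  'a': 1
  'b': 1
  'c': 1
  'd': 1
  'e': 3
Scanning left to right for freq == 1:
  Position 0 ('c'): unique! => answer = 0

0


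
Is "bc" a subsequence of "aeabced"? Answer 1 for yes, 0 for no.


Check if "bc" is a subsequence of "aeabced"
Greedy scan:
  Position 0 ('a'): no match needed
  Position 1 ('e'): no match needed
  Position 2 ('a'): no match needed
  Position 3 ('b'): matches sub[0] = 'b'
  Position 4 ('c'): matches sub[1] = 'c'
  Position 5 ('e'): no match needed
  Position 6 ('d'): no match needed
All 2 characters matched => is a subsequence

1


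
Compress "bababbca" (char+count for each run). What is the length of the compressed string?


Input: bababbca
Runs:
  'b' x 1 => "b1"
  'a' x 1 => "a1"
  'b' x 1 => "b1"
  'a' x 1 => "a1"
  'b' x 2 => "b2"
  'c' x 1 => "c1"
  'a' x 1 => "a1"
Compressed: "b1a1b1a1b2c1a1"
Compressed length: 14

14


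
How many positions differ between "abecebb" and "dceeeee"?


Comparing "abecebb" and "dceeeee" position by position:
  Position 0: 'a' vs 'd' => DIFFER
  Position 1: 'b' vs 'c' => DIFFER
  Position 2: 'e' vs 'e' => same
  Position 3: 'c' vs 'e' => DIFFER
  Position 4: 'e' vs 'e' => same
  Position 5: 'b' vs 'e' => DIFFER
  Position 6: 'b' vs 'e' => DIFFER
Positions that differ: 5

5


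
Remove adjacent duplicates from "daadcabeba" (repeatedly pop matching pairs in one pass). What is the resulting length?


Input: daadcabeba
Stack-based adjacent duplicate removal:
  Read 'd': push. Stack: d
  Read 'a': push. Stack: da
  Read 'a': matches stack top 'a' => pop. Stack: d
  Read 'd': matches stack top 'd' => pop. Stack: (empty)
  Read 'c': push. Stack: c
  Read 'a': push. Stack: ca
  Read 'b': push. Stack: cab
  Read 'e': push. Stack: cabe
  Read 'b': push. Stack: cabeb
  Read 'a': push. Stack: cabeba
Final stack: "cabeba" (length 6)

6


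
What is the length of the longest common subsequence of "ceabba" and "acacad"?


LCS of "ceabba" and "acacad"
DP table:
           a    c    a    c    a    d
      0    0    0    0    0    0    0
  c   0    0    1    1    1    1    1
  e   0    0    1    1    1    1    1
  a   0    1    1    2    2    2    2
  b   0    1    1    2    2    2    2
  b   0    1    1    2    2    2    2
  a   0    1    1    2    2    3    3
LCS length = dp[6][6] = 3

3


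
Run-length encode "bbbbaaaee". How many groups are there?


Input: bbbbaaaee
Scanning for consecutive runs:
  Group 1: 'b' x 4 (positions 0-3)
  Group 2: 'a' x 3 (positions 4-6)
  Group 3: 'e' x 2 (positions 7-8)
Total groups: 3

3


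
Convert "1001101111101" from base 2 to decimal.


Input: "1001101111101" in base 2
Positional expansion:
  Digit '1' (value 1) x 2^12 = 4096
  Digit '0' (value 0) x 2^11 = 0
  Digit '0' (value 0) x 2^10 = 0
  Digit '1' (value 1) x 2^9 = 512
  Digit '1' (value 1) x 2^8 = 256
  Digit '0' (value 0) x 2^7 = 0
  Digit '1' (value 1) x 2^6 = 64
  Digit '1' (value 1) x 2^5 = 32
  Digit '1' (value 1) x 2^4 = 16
  Digit '1' (value 1) x 2^3 = 8
  Digit '1' (value 1) x 2^2 = 4
  Digit '0' (value 0) x 2^1 = 0
  Digit '1' (value 1) x 2^0 = 1
Sum = 4989

4989


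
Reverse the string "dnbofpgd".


Input: dnbofpgd
Reading characters right to left:
  Position 7: 'd'
  Position 6: 'g'
  Position 5: 'p'
  Position 4: 'f'
  Position 3: 'o'
  Position 2: 'b'
  Position 1: 'n'
  Position 0: 'd'
Reversed: dgpfobnd

dgpfobnd


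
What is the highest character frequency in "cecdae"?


Input: cecdae
Character counts:
  'a': 1
  'c': 2
  'd': 1
  'e': 2
Maximum frequency: 2

2


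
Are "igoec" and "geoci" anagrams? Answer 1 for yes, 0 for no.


Strings: "igoec", "geoci"
Sorted first:  cegio
Sorted second: cegio
Sorted forms match => anagrams

1


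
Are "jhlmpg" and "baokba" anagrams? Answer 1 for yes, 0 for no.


Strings: "jhlmpg", "baokba"
Sorted first:  ghjlmp
Sorted second: aabbko
Differ at position 0: 'g' vs 'a' => not anagrams

0


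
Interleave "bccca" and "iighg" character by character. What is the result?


Interleaving "bccca" and "iighg":
  Position 0: 'b' from first, 'i' from second => "bi"
  Position 1: 'c' from first, 'i' from second => "ci"
  Position 2: 'c' from first, 'g' from second => "cg"
  Position 3: 'c' from first, 'h' from second => "ch"
  Position 4: 'a' from first, 'g' from second => "ag"
Result: bicicgchag

bicicgchag


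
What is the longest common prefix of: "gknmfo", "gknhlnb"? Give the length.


Words: gknmfo, gknhlnb
  Position 0: all 'g' => match
  Position 1: all 'k' => match
  Position 2: all 'n' => match
  Position 3: ('m', 'h') => mismatch, stop
LCP = "gkn" (length 3)

3


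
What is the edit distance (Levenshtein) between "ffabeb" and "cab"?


Computing edit distance: "ffabeb" -> "cab"
DP table:
           c    a    b
      0    1    2    3
  f   1    1    2    3
  f   2    2    2    3
  a   3    3    2    3
  b   4    4    3    2
  e   5    5    4    3
  b   6    6    5    4
Edit distance = dp[6][3] = 4

4


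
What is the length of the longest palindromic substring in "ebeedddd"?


Input: "ebeedddd"
Checking substrings for palindromes:
  [4:8] "dddd" (len 4) => palindrome
  [0:3] "ebe" (len 3) => palindrome
  [4:7] "ddd" (len 3) => palindrome
  [5:8] "ddd" (len 3) => palindrome
  [2:4] "ee" (len 2) => palindrome
  [4:6] "dd" (len 2) => palindrome
Longest palindromic substring: "dddd" with length 4

4


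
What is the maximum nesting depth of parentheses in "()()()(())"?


Input: "()()()(())"
Tracking depth:
  Position 0 '(': depth becomes 1
  Position 1 ')': depth becomes 0
  Position 2 '(': depth becomes 1
  Position 3 ')': depth becomes 0
  Position 4 '(': depth becomes 1
  Position 5 ')': depth becomes 0
  Position 6 '(': depth becomes 1
  Position 7 '(': depth becomes 2
  Position 8 ')': depth becomes 1
  Position 9 ')': depth becomes 0
Maximum depth reached: 2

2
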